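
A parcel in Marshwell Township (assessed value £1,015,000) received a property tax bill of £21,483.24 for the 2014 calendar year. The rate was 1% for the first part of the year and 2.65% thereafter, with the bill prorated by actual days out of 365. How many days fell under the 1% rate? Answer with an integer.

Let d = days at the first rate; then 365 − d days at the second rate.
£1,015,000 × [1%·d + 2.65%·(365−d)] / 365 = £21,483.24
Solving gives d = 118, so the new rate took effect on April 29, 2014.

118 days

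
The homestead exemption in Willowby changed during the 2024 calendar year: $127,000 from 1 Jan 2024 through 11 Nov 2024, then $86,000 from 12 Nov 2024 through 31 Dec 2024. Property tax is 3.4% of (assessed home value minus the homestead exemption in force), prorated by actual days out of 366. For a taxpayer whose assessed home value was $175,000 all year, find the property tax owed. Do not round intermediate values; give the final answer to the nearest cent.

$1,822.44

1 Jan – 11 Nov 2024: 316 days, exemption $127,000 → ($175,000 − $127,000) × 3.4% × 316/366 = $1,409.0492
12 Nov – 31 Dec 2024: 50 days, exemption $86,000 → ($175,000 − $86,000) × 3.4% × 50/366 = $413.3880
Total = $1,822.4372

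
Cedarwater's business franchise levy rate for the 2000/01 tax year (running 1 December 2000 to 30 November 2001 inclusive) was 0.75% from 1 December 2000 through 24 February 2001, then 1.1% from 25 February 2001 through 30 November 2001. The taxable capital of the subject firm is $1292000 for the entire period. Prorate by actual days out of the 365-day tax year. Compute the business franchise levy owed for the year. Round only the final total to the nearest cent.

$13146.54

1 December 2000 – 24 February 2001: 86 days at 0.75% → $1292000 × 0.75% × 86/365 = $2283.1233
25 February – 30 November 2001: 279 days at 1.1% → $1292000 × 1.1% × 279/365 = $10863.4192
Total = $13146.5425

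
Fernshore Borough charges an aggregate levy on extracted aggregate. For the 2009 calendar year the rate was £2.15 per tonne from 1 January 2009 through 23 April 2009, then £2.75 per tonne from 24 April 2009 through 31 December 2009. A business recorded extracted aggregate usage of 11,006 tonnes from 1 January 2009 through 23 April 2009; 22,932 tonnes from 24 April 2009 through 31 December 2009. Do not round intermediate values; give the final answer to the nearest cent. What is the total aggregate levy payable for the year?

£86,725.90

1 January – 23 April 2009: 11,006 tonnes at £2.15/tonne → £23,662.90
24 April – 31 December 2009: 22,932 tonnes at £2.75/tonne → £63,063.00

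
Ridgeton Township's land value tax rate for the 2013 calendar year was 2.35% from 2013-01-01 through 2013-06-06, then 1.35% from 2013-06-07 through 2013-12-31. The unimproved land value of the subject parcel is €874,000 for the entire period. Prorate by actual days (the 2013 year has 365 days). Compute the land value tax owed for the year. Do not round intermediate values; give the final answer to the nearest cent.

€15,558.40

2013-01-01 to 2013-06-06: 157 days at 2.35% → €874,000 × 2.35% × 157/365 = €8,834.5836
2013-06-07 to 2013-12-31: 208 days at 1.35% → €874,000 × 1.35% × 208/365 = €6,723.8137
Total = €15,558.3973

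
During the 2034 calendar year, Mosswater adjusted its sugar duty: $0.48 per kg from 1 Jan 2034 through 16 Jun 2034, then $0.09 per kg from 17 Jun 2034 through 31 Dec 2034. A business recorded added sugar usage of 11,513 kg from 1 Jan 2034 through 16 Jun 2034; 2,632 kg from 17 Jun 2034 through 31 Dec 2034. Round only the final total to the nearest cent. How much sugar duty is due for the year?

1 Jan – 16 Jun 2034: 11,513 kg at $0.48/kg → $5,526.24
17 Jun – 31 Dec 2034: 2,632 kg at $0.09/kg → $236.88

$5,763.12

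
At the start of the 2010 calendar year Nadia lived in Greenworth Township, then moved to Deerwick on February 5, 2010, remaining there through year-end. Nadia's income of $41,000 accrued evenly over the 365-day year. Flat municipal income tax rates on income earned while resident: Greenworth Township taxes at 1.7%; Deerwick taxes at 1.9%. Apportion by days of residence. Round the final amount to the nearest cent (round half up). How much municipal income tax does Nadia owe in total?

$771.14

Greenworth Township, January 1 – February 4, 2010: 35 days → $41,000 × 1.7% × 35/365 = $66.8356
Deerwick, February 5 – December 31, 2010: 330 days → $41,000 × 1.9% × 330/365 = $704.3014
Total = $771.1370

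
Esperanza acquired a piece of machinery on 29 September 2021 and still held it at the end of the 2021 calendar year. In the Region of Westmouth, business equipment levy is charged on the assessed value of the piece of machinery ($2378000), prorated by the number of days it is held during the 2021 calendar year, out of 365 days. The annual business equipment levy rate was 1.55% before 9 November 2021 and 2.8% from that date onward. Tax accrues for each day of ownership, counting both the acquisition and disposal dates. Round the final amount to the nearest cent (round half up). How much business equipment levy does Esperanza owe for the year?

29 September – 8 November 2021: 41 days at 1.55% → $2378000 × 1.55% × 41/365 = $4140.3260
9 November – 31 December 2021: 53 days at 2.8% → $2378000 × 2.8% × 53/365 = $9668.3616
Total = $13808.6877

$13808.69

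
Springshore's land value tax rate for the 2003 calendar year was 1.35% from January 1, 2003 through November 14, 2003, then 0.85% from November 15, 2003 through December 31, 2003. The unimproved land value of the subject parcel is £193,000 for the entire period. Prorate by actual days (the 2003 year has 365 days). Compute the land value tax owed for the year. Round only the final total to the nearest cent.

£2,481.24

January 1 – November 14, 2003: 318 days at 1.35% → £193,000 × 1.35% × 318/365 = £2,269.9973
November 15 – December 31, 2003: 47 days at 0.85% → £193,000 × 0.85% × 47/365 = £211.2425
Total = £2,481.2397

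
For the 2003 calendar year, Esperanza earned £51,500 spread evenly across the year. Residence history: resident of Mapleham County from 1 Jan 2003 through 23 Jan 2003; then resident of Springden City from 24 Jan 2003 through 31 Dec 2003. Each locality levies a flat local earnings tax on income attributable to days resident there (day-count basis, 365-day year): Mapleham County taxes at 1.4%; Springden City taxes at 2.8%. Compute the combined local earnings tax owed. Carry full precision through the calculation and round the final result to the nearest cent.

£1,396.57

Mapleham County, 1 Jan – 23 Jan 2003: 23 days → £51,500 × 1.4% × 23/365 = £45.4329
Springden City, 24 Jan – 31 Dec 2003: 342 days → £51,500 × 2.8% × 342/365 = £1,351.1342
Total = £1,396.5671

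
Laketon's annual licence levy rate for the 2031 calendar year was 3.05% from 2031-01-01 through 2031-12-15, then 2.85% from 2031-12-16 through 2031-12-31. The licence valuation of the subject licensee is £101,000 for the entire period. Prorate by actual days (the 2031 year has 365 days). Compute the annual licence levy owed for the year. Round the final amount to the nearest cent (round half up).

£3,071.65

2031-01-01 to 2031-12-15: 349 days at 3.05% → £101,000 × 3.05% × 349/365 = £2,945.4644
2031-12-16 to 2031-12-31: 16 days at 2.85% → £101,000 × 2.85% × 16/365 = £126.1808
Total = £3,071.6452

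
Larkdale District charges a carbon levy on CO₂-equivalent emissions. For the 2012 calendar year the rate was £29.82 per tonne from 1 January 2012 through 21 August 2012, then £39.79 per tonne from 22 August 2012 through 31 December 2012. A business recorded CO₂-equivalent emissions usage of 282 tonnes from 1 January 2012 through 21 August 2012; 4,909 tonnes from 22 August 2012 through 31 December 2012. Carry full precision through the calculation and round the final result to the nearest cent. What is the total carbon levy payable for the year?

1 January – 21 August 2012: 282 tonnes at £29.82/tonne → £8,409.24
22 August – 31 December 2012: 4,909 tonnes at £39.79/tonne → £195,329.11

£203,738.35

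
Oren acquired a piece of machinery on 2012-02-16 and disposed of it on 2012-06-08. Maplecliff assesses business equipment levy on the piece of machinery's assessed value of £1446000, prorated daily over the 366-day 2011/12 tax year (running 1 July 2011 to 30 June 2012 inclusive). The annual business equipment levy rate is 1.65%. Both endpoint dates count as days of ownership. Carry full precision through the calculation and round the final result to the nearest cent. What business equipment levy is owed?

Days held (2012-02-16 to 2012-06-08): 114 out of 366
Tax = £1446000 × 1.65% × 114/366 = £7431.4918

£7431.49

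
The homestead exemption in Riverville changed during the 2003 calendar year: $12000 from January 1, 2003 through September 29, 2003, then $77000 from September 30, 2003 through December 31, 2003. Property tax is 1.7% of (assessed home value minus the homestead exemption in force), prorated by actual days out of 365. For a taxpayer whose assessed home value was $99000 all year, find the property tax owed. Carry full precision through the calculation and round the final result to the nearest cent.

January 1 – September 29, 2003: 272 days, exemption $12000 → ($99000 − $12000) × 1.7% × 272/365 = $1102.1589
September 30 – December 31, 2003: 93 days, exemption $77000 → ($99000 − $77000) × 1.7% × 93/365 = $95.2932
Total = $1197.4521

$1197.45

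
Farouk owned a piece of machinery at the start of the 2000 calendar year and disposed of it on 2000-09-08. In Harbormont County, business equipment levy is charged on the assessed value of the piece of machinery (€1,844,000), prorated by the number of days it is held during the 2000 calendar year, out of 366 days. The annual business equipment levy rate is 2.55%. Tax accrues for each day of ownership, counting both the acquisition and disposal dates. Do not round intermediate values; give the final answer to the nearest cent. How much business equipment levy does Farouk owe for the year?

€32,375.80

Days held (2000-01-01 to 2000-09-08): 252 out of 366
Tax = €1,844,000 × 2.55% × 252/366 = €32,375.8033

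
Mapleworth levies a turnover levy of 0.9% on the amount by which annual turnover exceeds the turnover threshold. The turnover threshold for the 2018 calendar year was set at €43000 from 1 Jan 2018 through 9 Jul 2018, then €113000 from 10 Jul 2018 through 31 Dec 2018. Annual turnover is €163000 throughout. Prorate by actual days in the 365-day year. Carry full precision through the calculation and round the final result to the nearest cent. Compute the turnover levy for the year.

€777.95

1 Jan – 9 Jul 2018: 190 days, exemption €43000 → (€163000 − €43000) × 0.9% × 190/365 = €562.1918
10 Jul – 31 Dec 2018: 175 days, exemption €113000 → (€163000 − €113000) × 0.9% × 175/365 = €215.7534
Total = €777.9452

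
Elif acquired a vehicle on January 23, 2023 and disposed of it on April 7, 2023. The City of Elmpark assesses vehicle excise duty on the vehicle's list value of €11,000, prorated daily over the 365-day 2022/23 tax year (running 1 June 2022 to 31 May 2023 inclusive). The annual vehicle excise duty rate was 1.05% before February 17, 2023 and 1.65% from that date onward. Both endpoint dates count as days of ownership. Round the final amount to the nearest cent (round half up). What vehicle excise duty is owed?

€32.77

January 23 – February 16, 2023: 25 days at 1.05% → €11,000 × 1.05% × 25/365 = €7.9110
February 17 – April 7, 2023: 50 days at 1.65% → €11,000 × 1.65% × 50/365 = €24.8630
Total = €32.7740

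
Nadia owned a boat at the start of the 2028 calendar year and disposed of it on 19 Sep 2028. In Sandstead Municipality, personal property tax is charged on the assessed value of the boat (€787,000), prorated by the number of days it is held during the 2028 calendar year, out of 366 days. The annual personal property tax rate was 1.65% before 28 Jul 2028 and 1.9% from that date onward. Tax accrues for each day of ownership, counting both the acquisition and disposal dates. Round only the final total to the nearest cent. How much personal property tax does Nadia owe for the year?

€9,621.40

1 Jan – 27 Jul 2028: 209 days at 1.65% → €787,000 × 1.65% × 209/366 = €7,415.2172
28 Jul – 19 Sep 2028: 54 days at 1.9% → €787,000 × 1.9% × 54/366 = €2,206.1803
Total = €9,621.3975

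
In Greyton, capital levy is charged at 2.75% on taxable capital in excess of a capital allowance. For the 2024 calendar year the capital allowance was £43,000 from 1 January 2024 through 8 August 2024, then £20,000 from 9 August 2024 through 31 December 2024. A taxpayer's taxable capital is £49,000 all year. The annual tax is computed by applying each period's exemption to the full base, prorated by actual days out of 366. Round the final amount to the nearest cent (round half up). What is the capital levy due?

£415.58

1 January – 8 August 2024: 221 days, exemption £43,000 → (£49,000 − £43,000) × 2.75% × 221/366 = £99.6311
9 August – 31 December 2024: 145 days, exemption £20,000 → (£49,000 − £20,000) × 2.75% × 145/366 = £315.9495
Total = £415.5806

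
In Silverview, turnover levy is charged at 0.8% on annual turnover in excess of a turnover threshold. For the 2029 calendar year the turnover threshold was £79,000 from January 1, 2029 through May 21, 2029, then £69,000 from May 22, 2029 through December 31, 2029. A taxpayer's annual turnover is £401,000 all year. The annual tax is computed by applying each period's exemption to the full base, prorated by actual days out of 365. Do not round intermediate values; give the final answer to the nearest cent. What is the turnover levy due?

£2,625.10

January 1 – May 21, 2029: 141 days, exemption £79,000 → (£401,000 − £79,000) × 0.8% × 141/365 = £995.1123
May 22 – December 31, 2029: 224 days, exemption £69,000 → (£401,000 − £69,000) × 0.8% × 224/365 = £1,629.9836
Total = £2,625.0959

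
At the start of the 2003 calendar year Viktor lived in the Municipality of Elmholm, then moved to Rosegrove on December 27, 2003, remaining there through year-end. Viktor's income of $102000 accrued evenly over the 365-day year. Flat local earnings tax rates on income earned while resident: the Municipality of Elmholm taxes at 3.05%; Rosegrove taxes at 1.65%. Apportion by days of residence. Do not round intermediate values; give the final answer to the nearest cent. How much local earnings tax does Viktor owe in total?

$3091.44

The Municipality of Elmholm, January 1 – December 26, 2003: 360 days → $102000 × 3.05% × 360/365 = $3068.3836
Rosegrove, December 27 – December 31, 2003: 5 days → $102000 × 1.65% × 5/365 = $23.0548
Total = $3091.4384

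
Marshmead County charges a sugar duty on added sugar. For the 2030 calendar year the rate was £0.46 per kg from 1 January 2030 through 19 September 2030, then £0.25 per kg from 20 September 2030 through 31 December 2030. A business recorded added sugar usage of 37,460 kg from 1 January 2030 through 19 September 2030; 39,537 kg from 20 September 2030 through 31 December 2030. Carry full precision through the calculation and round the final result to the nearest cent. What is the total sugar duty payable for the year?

1 January – 19 September 2030: 37,460 kg at £0.46/kg → £17,231.60
20 September – 31 December 2030: 39,537 kg at £0.25/kg → £9,884.25

£27,115.85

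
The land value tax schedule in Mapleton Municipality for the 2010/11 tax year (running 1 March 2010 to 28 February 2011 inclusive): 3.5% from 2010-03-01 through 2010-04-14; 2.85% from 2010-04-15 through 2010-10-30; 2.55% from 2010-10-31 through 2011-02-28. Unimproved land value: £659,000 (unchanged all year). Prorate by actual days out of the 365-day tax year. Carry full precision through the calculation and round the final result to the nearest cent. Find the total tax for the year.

£18,654.21

2010-03-01 to 2010-04-14: 45 days at 3.5% → £659,000 × 3.5% × 45/365 = £2,843.6301
2010-04-15 to 2010-10-30: 199 days at 2.85% → £659,000 × 2.85% × 199/365 = £10,239.7767
2010-10-31 to 2011-02-28: 121 days at 2.55% → £659,000 × 2.55% × 121/365 = £5,570.8068
Total = £18,654.2137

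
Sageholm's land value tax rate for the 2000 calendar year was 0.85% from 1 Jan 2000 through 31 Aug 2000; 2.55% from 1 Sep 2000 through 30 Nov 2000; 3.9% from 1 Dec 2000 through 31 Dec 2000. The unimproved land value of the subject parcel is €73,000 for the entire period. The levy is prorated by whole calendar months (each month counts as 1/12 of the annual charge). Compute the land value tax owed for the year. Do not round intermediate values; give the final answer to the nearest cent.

€1,116.29

1 Jan – 31 Aug 2000: 8 months at 0.85% → €73,000 × 0.85% × 8/12 = €413.6667
1 Sep – 30 Nov 2000: 3 months at 2.55% → €73,000 × 2.55% × 3/12 = €465.3750
1 Dec – 31 Dec 2000: 1 month at 3.9% → €73,000 × 3.9% × 1/12 = €237.2500
Total = €1,116.2917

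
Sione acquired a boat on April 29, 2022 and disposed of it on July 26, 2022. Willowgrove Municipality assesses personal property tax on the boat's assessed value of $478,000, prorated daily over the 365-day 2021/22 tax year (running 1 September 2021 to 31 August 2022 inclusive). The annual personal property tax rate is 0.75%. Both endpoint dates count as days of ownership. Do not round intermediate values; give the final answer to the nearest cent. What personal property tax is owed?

$874.15

Days held (April 29 – July 26, 2022): 89 out of 365
Tax = $478,000 × 0.75% × 89/365 = $874.1507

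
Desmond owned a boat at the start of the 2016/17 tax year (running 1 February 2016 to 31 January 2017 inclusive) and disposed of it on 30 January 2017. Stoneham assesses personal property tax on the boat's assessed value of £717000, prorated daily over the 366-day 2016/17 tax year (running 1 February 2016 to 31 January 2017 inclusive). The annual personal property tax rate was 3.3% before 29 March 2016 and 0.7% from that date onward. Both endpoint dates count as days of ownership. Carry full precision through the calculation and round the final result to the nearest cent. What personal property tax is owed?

£7908.55

1 February – 28 March 2016: 57 days at 3.3% → £717000 × 3.3% × 57/366 = £3684.9098
29 March 2016 – 30 January 2017: 308 days at 0.7% → £717000 × 0.7% × 308/366 = £4223.6393
Total = £7908.5492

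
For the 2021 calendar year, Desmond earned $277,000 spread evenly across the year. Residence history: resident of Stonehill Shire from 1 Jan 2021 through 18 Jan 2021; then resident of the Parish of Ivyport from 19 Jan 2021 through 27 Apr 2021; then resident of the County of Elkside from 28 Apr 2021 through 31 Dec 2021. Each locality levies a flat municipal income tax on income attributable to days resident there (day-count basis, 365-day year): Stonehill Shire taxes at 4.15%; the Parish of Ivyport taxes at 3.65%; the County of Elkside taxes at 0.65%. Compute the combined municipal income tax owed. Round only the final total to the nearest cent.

Stonehill Shire, 1 Jan – 18 Jan 2021: 18 days → $277,000 × 4.15% × 18/365 = $566.9014
The Parish of Ivyport, 19 Jan – 27 Apr 2021: 99 days → $277,000 × 3.65% × 99/365 = $2,742.3000
The County of Elkside, 28 Apr – 31 Dec 2021: 248 days → $277,000 × 0.65% × 248/365 = $1,223.3534
Total = $4,532.5548

$4,532.55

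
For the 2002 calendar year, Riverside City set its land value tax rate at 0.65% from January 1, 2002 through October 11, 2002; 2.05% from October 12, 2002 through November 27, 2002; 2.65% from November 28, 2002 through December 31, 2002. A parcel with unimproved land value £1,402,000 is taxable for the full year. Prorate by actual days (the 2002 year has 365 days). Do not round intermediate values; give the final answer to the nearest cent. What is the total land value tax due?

January 1 – October 11, 2002: 284 days at 0.65% → £1,402,000 × 0.65% × 284/365 = £7,090.6630
October 12 – November 27, 2002: 47 days at 2.05% → £1,402,000 × 2.05% × 47/365 = £3,700.8959
November 28 – December 31, 2002: 34 days at 2.65% → £1,402,000 × 2.65% × 34/365 = £3,460.8274
Total = £14,252.3863

£14,252.39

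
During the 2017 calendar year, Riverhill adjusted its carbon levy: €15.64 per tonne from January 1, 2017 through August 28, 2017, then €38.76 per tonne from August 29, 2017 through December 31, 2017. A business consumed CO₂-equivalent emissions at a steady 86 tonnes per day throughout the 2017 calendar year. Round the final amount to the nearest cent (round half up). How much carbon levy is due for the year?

€739,479.60

January 1 – August 28, 2017: 240 days × 86 tonnes/day = 20,640 tonnes at €15.64/tonne → €322,809.60
August 29 – December 31, 2017: 125 days × 86 tonnes/day = 10,750 tonnes at €38.76/tonne → €416,670.00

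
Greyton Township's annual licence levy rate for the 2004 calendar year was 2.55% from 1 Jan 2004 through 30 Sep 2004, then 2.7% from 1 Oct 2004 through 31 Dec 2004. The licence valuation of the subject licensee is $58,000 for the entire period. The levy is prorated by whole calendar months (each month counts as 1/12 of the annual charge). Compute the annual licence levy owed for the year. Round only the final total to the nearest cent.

1 Jan – 30 Sep 2004: 9 months at 2.55% → $58,000 × 2.55% × 9/12 = $1,109.2500
1 Oct – 31 Dec 2004: 3 months at 2.7% → $58,000 × 2.7% × 3/12 = $391.5000
Total = $1,500.7500

$1,500.75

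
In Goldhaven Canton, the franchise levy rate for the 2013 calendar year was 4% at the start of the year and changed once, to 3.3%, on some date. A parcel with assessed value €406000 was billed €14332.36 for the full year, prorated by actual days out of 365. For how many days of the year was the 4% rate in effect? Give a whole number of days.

120 days

Let d = days at the first rate; then 365 − d days at the second rate.
€406000 × [4%·d + 3.3%·(365−d)] / 365 = €14332.36
Solving gives d = 120, so the new rate took effect on May 1, 2013.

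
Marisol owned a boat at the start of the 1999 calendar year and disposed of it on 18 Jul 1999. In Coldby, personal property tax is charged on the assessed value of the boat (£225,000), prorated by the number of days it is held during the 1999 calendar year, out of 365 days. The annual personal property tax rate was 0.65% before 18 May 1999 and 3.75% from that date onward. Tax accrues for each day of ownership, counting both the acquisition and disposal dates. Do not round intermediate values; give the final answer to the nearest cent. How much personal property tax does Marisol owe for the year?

£1,982.16

1 Jan – 17 May 1999: 137 days at 0.65% → £225,000 × 0.65% × 137/365 = £548.9384
18 May – 18 Jul 1999: 62 days at 3.75% → £225,000 × 3.75% × 62/365 = £1,433.2192
Total = £1,982.1575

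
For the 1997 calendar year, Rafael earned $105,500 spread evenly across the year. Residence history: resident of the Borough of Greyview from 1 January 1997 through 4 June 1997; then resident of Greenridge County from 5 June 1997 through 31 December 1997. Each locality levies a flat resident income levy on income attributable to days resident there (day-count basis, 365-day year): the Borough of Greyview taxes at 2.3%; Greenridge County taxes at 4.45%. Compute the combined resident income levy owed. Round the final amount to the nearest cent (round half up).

$3,731.52

The Borough of Greyview, 1 January – 4 June 1997: 155 days → $105,500 × 2.3% × 155/365 = $1,030.4315
Greenridge County, 5 June – 31 December 1997: 210 days → $105,500 × 4.45% × 210/365 = $2,701.0890
Total = $3,731.5205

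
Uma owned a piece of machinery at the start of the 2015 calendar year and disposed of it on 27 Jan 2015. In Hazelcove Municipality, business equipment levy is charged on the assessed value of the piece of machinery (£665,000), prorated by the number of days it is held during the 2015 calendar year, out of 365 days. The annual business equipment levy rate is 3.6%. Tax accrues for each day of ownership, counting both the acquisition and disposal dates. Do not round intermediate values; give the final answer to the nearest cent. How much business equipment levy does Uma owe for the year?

£1,770.90

Days held (1 Jan – 27 Jan 2015): 27 out of 365
Tax = £665,000 × 3.6% × 27/365 = £1,770.9041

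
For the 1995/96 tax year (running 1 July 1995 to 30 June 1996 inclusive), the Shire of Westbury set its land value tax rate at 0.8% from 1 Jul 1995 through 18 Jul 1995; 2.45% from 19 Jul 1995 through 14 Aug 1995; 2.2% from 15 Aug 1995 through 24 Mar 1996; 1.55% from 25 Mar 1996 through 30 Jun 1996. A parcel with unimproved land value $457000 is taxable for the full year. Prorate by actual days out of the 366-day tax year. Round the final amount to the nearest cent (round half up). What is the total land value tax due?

1 Jul – 18 Jul 1995: 18 days at 0.8% → $457000 × 0.8% × 18/366 = $179.8033
19 Jul – 14 Aug 1995: 27 days at 2.45% → $457000 × 2.45% × 27/366 = $825.9713
15 Aug 1995 – 24 Mar 1996: 223 days at 2.2% → $457000 × 2.2% × 223/366 = $6125.7978
25 Mar – 30 Jun 1996: 98 days at 1.55% → $457000 × 1.55% × 98/366 = $1896.6749
Total = $9028.2473

$9028.25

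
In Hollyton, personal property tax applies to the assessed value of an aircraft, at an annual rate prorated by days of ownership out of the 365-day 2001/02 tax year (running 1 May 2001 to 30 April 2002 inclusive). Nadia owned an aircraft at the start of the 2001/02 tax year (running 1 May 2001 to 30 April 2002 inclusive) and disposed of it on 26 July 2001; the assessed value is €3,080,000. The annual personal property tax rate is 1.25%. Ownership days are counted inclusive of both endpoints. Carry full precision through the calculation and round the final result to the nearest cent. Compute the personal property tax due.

Days held (1 May – 26 July 2001): 87 out of 365
Tax = €3,080,000 × 1.25% × 87/365 = €9,176.7123

€9,176.71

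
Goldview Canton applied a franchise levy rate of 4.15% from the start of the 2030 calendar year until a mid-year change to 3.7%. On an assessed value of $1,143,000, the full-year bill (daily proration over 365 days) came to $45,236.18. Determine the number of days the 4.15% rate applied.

Let d = days at the first rate; then 365 − d days at the second rate.
$1,143,000 × [4.15%·d + 3.7%·(365−d)] / 365 = $45,236.18
Solving gives d = 209, so the new rate took effect on 29 July 2030.

209 days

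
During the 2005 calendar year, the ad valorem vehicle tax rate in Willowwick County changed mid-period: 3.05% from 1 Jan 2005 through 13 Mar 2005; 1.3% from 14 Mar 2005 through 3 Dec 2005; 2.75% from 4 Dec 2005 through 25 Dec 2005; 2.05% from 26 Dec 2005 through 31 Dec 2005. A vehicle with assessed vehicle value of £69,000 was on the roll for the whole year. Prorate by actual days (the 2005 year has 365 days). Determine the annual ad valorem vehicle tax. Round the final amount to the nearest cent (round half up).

1 Jan – 13 Mar 2005: 72 days at 3.05% → £69,000 × 3.05% × 72/365 = £415.1342
14 Mar – 3 Dec 2005: 265 days at 1.3% → £69,000 × 1.3% × 265/365 = £651.2466
4 Dec – 25 Dec 2005: 22 days at 2.75% → £69,000 × 2.75% × 22/365 = £114.3699
26 Dec – 31 Dec 2005: 6 days at 2.05% → £69,000 × 2.05% × 6/365 = £23.2521
Total = £1,204.0027

£1,204.00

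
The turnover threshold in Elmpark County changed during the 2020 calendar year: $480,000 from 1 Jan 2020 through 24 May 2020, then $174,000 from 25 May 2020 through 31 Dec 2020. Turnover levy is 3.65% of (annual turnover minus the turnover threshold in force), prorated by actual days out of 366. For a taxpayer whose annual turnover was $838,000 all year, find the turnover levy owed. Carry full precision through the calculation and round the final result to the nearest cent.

$19,811.12

1 Jan – 24 May 2020: 145 days, exemption $480,000 → ($838,000 − $480,000) × 3.65% × 145/366 = $5,176.8169
25 May – 31 Dec 2020: 221 days, exemption $174,000 → ($838,000 − $174,000) × 3.65% × 221/366 = $14,634.3060
Total = $19,811.1230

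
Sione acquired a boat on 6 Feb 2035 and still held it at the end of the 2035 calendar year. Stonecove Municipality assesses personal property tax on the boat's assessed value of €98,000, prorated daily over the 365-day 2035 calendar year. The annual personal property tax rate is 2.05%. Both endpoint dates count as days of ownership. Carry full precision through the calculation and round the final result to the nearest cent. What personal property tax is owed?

Days held (6 Feb – 31 Dec 2035): 329 out of 365
Tax = €98,000 × 2.05% × 329/365 = €1,810.8521

€1,810.85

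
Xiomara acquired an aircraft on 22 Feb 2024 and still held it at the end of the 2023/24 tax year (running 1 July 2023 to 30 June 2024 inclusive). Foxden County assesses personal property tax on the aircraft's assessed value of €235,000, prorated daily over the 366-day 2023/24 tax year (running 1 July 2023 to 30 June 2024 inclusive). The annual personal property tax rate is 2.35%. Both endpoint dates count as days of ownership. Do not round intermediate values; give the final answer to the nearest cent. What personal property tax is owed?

€1,961.54

Days held (22 Feb – 30 Jun 2024): 130 out of 366
Tax = €235,000 × 2.35% × 130/366 = €1,961.5437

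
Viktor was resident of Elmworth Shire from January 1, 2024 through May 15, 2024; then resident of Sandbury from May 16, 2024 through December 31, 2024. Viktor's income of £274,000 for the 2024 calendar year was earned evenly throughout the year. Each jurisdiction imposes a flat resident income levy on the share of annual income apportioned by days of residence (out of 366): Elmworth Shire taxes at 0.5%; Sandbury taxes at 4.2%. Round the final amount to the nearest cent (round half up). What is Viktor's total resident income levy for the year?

£7,740.87

Elmworth Shire, January 1 – May 15, 2024: 136 days → £274,000 × 0.5% × 136/366 = £509.0710
Sandbury, May 16 – December 31, 2024: 230 days → £274,000 × 4.2% × 230/366 = £7,231.8033
Total = £7,740.8743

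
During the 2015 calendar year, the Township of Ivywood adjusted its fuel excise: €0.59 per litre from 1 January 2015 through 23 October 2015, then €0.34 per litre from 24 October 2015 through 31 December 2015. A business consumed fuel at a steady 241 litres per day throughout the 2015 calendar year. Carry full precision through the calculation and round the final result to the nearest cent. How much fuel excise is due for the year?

1 January – 23 October 2015: 296 days × 241 litres/day = 71,336 litres at €0.59/litre → €42,088.24
24 October – 31 December 2015: 69 days × 241 litres/day = 16,629 litres at €0.34/litre → €5,653.86

€47,742.10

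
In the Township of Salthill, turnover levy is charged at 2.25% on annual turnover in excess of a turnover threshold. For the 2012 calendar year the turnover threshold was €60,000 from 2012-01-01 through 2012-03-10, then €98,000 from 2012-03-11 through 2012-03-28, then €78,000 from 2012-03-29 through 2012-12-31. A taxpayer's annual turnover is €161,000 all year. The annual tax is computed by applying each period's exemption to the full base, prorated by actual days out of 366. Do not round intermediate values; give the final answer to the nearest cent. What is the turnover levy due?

€1,922.83

2012-01-01 to 2012-03-10: 70 days, exemption €60,000 → (€161,000 − €60,000) × 2.25% × 70/366 = €434.6311
2012-03-11 to 2012-03-28: 18 days, exemption €98,000 → (€161,000 − €98,000) × 2.25% × 18/366 = €69.7131
2012-03-29 to 2012-12-31: 278 days, exemption €78,000 → (€161,000 − €78,000) × 2.25% × 278/366 = €1,418.4836
Total = €1,922.8279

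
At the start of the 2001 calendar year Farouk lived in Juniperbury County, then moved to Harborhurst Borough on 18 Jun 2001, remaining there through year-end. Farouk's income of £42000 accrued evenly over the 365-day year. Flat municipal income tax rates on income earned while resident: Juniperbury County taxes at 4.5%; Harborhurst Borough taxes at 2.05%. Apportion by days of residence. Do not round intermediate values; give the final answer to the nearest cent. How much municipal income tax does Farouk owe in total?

Juniperbury County, 1 Jan – 17 Jun 2001: 168 days → £42000 × 4.5% × 168/365 = £869.9178
Harborhurst Borough, 18 Jun – 31 Dec 2001: 197 days → £42000 × 2.05% × 197/365 = £464.7041
Total = £1334.6219

£1334.62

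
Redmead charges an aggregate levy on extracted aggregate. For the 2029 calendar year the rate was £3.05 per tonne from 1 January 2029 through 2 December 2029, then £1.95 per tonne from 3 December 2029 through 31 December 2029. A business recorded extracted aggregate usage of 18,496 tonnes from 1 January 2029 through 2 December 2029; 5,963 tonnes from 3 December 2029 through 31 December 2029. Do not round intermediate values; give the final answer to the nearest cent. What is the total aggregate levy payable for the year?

£68,040.65

1 January – 2 December 2029: 18,496 tonnes at £3.05/tonne → £56,412.80
3 December – 31 December 2029: 5,963 tonnes at £1.95/tonne → £11,627.85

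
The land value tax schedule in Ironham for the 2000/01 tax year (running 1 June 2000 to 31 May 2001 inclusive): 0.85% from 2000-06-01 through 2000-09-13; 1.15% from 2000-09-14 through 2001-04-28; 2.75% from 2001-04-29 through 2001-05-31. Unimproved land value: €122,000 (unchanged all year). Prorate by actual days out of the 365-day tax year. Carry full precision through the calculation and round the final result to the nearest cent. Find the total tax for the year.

€1,474.19

2000-06-01 to 2000-09-13: 105 days at 0.85% → €122,000 × 0.85% × 105/365 = €298.3151
2000-09-14 to 2001-04-28: 227 days at 1.15% → €122,000 × 1.15% × 227/365 = €872.5507
2001-04-29 to 2001-05-31: 33 days at 2.75% → €122,000 × 2.75% × 33/365 = €303.3288
Total = €1,474.1945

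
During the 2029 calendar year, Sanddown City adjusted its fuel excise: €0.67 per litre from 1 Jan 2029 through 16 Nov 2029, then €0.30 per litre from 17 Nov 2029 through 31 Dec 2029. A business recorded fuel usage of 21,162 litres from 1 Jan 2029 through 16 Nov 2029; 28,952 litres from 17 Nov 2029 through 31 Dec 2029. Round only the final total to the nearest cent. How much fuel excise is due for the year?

€22,864.14

1 Jan – 16 Nov 2029: 21,162 litres at €0.67/litre → €14,178.54
17 Nov – 31 Dec 2029: 28,952 litres at €0.30/litre → €8,685.60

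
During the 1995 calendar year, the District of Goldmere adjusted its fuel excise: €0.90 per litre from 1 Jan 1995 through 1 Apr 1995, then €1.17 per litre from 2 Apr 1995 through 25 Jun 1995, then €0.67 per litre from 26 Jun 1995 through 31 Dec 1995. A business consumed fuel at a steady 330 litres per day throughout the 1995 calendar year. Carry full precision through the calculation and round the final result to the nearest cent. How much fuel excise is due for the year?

€101,633.40

1 Jan – 1 Apr 1995: 91 days × 330 litres/day = 30,030 litres at €0.90/litre → €27,027.00
2 Apr – 25 Jun 1995: 85 days × 330 litres/day = 28,050 litres at €1.17/litre → €32,818.50
26 Jun – 31 Dec 1995: 189 days × 330 litres/day = 62,370 litres at €0.67/litre → €41,787.90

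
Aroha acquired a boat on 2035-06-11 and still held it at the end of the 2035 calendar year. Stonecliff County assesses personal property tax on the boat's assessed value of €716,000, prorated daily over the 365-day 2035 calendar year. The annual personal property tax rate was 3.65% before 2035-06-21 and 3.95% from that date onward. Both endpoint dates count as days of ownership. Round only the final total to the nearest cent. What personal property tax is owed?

2035-06-11 to 2035-06-20: 10 days at 3.65% → €716,000 × 3.65% × 10/365 = €716.0000
2035-06-21 to 2035-12-31: 194 days at 3.95% → €716,000 × 3.95% × 194/365 = €15,032.0767
Total = €15,748.0767

€15,748.08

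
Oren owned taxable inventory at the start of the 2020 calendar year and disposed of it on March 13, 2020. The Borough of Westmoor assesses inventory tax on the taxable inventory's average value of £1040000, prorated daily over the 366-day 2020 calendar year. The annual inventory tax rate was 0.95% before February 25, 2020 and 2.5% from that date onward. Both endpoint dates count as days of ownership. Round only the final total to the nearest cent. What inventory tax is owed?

£2763.39

January 1 – February 24, 2020: 55 days at 0.95% → £1040000 × 0.95% × 55/366 = £1484.6995
February 25 – March 13, 2020: 18 days at 2.5% → £1040000 × 2.5% × 18/366 = £1278.6885
Total = £2763.3880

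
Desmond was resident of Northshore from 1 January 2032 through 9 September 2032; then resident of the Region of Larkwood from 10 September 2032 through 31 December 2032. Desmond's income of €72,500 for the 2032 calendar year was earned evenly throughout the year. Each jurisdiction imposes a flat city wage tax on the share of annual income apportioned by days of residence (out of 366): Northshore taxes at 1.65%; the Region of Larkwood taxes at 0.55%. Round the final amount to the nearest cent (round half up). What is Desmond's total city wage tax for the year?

€950.03

Northshore, 1 January – 9 September 2032: 253 days → €72,500 × 1.65% × 253/366 = €826.9160
The Region of Larkwood, 10 September – 31 December 2032: 113 days → €72,500 × 0.55% × 113/366 = €123.1113
Total = €950.0273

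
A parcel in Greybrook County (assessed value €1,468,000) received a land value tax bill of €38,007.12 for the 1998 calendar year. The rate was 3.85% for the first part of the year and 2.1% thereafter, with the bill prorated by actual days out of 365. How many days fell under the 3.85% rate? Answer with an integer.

Let d = days at the first rate; then 365 − d days at the second rate.
€1,468,000 × [3.85%·d + 2.1%·(365−d)] / 365 = €38,007.12
Solving gives d = 102, so the new rate took effect on 13 Apr 1998.

102 days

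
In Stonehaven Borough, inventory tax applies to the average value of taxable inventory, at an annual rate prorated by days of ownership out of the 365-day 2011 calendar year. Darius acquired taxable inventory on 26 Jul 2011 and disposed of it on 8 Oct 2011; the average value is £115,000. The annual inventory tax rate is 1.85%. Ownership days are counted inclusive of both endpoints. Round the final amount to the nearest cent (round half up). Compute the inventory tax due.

Days held (26 Jul – 8 Oct 2011): 75 out of 365
Tax = £115,000 × 1.85% × 75/365 = £437.1575

£437.16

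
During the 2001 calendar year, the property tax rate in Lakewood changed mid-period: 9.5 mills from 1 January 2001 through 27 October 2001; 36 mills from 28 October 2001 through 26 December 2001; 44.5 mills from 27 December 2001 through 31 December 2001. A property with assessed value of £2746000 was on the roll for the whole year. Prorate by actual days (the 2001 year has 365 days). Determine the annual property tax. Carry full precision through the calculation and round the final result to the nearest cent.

£39365.60

1 January – 27 October 2001: 300 days at 9.5 mills → £2746000 × 0.95% × 300/365 = £21441.3699
28 October – 26 December 2001: 60 days at 36 mills → £2746000 × 3.6% × 60/365 = £16250.3014
27 December – 31 December 2001: 5 days at 44.5 mills → £2746000 × 4.45% × 5/365 = £1673.9315
Total = £39365.6027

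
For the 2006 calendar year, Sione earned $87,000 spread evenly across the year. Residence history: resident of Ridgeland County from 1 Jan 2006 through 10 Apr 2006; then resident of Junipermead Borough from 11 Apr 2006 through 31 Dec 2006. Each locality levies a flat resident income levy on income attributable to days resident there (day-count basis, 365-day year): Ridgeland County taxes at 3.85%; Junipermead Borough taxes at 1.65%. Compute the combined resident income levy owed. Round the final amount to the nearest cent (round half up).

Ridgeland County, 1 Jan – 10 Apr 2006: 100 days → $87,000 × 3.85% × 100/365 = $917.6712
Junipermead Borough, 11 Apr – 31 Dec 2006: 265 days → $87,000 × 1.65% × 265/365 = $1,042.2123
Total = $1,959.8836

$1,959.88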